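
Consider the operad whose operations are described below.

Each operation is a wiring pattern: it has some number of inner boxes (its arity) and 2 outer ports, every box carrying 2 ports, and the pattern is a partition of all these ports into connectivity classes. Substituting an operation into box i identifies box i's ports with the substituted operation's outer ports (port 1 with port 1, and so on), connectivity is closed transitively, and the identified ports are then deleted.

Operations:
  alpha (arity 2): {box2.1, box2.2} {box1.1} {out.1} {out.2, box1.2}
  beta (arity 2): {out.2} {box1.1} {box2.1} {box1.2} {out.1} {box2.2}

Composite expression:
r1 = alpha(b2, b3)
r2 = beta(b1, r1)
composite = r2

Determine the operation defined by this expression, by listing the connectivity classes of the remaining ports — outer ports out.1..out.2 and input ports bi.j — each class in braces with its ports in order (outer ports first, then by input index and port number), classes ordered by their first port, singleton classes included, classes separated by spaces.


{out.1} {out.2} {b1.1} {b1.2} {b2.1} {b2.2} {b3.1, b3.2}


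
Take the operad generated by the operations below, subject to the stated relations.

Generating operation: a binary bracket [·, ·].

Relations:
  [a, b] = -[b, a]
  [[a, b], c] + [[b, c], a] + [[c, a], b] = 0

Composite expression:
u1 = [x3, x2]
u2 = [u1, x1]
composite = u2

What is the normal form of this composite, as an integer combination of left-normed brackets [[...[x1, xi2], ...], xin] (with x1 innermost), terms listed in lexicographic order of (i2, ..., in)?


[[x1, x2], x3] - [[x1, x3], x2]

Expand each bracket as ab - ba; the x1-initial words give the coefficients.
Composite bracket: [[x3, x2], x1]
The bracket unfolds into 4 signed words via [a, b] = ab - ba (2^2 = 4).
Words beginning with x1 determine it all:
  the word x1x2x3 carries sign +1 and contributes +[[x1, x2], x3]
  the word x1x3x2 carries sign -1 and contributes -[[x1, x3], x2]


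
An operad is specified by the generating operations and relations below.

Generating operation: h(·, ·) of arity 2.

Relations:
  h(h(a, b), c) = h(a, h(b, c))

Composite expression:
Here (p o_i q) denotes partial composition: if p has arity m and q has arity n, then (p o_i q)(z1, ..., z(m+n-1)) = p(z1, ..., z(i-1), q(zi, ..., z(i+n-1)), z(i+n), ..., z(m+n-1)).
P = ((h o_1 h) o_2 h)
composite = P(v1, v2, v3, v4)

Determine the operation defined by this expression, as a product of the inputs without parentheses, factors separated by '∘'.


v1 ∘ v2 ∘ v3 ∘ v4

Under associativity of h, the answer is the v's in reading order.
h(v2, v3) collapses to v2 ∘ v3
h(v1, h(v2, v3)) collapses to v1 ∘ v2 ∘ v3
h(h(v1, h(v2, v3)), v4) collapses to v1 ∘ v2 ∘ v3 ∘ v4


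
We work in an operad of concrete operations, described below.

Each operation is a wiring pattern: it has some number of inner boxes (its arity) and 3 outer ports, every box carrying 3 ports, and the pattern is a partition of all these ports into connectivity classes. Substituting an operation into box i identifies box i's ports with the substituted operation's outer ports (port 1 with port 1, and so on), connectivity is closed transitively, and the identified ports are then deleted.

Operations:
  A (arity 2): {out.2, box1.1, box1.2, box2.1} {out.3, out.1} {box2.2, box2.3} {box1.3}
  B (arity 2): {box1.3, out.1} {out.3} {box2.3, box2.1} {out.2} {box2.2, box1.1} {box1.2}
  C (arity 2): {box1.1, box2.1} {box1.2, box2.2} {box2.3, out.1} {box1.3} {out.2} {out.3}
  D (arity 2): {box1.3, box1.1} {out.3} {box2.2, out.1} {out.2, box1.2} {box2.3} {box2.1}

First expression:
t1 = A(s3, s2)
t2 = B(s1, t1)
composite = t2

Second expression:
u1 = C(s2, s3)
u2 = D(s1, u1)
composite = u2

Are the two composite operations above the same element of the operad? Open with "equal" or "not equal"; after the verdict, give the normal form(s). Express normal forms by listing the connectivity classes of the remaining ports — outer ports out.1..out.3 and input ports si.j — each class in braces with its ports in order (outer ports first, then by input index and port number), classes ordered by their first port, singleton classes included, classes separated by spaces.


not equal — first {out.1, s1.3} {out.2} {out.3} {s1.1, s2.1, s3.1, s3.2} {s1.2} {s2.2, s2.3} {s3.3}, second {out.1} {out.2, s1.2} {out.3} {s1.1, s1.3} {s2.1, s3.1} {s2.2, s3.2} {s2.3} {s3.3}

The first expression reduces to {out.1, s1.3} {out.2} {out.3} {s1.1, s2.1, s3.1, s3.2} {s1.2} {s2.2, s2.3} {s3.3}
The second expression reduces to {out.1} {out.2, s1.2} {out.3} {s1.1, s1.3} {s2.1, s3.1} {s2.2, s3.2} {s2.3} {s3.3}
No match — not equal.


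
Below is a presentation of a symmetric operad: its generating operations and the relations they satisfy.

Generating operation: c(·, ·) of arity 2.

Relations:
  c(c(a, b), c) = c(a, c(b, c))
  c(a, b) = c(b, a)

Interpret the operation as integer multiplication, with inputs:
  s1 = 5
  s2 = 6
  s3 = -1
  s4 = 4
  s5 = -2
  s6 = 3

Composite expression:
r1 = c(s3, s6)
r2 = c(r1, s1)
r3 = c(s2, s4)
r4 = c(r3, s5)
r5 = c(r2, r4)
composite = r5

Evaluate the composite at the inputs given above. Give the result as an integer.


720

c(s3, s6) = -3
c(c(s3, s6), s1) = -15
c(s2, s4) = 24
c(c(s2, s4), s5) = -48
c(c(c(s3, s6), s1), c(c(s2, s4), s5)) = 720


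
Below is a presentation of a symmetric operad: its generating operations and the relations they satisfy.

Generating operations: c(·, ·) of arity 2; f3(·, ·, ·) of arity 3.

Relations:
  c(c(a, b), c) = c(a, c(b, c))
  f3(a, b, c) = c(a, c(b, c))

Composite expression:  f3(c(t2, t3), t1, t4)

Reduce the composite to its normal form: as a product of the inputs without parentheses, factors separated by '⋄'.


t2 ⋄ t3 ⋄ t1 ⋄ t4

All parenthesizations of f3 agree; list the t-inputs left to right.
c(t2, t3) spells out as t2 ⋄ t3
f3(c(t2, t3), t1, t4) spells out as t2 ⋄ t3 ⋄ t1 ⋄ t4


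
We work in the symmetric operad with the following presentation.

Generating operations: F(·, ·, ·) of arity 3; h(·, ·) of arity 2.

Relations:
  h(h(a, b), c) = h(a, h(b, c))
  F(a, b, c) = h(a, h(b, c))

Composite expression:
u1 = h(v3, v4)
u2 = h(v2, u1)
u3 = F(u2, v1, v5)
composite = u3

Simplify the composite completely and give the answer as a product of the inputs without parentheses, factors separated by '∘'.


v2 ∘ v3 ∘ v4 ∘ v1 ∘ v5

Under associativity of F, the answer is the v's in reading order.
h(v3, v4) collapses to v3 ∘ v4
h(v2, h(v3, v4)) collapses to v2 ∘ v3 ∘ v4
F(h(v2, h(v3, v4)), v1, v5) collapses to v2 ∘ v3 ∘ v4 ∘ v1 ∘ v5


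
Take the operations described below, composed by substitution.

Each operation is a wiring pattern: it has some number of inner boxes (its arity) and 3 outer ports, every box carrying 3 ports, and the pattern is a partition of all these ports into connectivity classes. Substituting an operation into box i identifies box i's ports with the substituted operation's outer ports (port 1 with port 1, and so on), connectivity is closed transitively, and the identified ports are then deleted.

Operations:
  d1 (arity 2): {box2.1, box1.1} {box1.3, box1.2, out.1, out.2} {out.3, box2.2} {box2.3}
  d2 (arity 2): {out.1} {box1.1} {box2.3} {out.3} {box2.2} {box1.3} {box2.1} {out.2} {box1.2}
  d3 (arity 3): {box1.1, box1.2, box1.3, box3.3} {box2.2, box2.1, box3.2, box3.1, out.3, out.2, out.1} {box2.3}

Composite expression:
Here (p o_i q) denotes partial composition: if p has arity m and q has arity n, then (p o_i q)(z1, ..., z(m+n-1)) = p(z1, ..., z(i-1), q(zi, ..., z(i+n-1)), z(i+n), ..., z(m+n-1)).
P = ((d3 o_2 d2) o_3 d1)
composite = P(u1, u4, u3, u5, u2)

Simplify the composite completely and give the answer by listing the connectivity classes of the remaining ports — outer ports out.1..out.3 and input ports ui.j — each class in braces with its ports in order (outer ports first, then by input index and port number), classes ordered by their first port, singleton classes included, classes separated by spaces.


Two ports join when wires chain via d3-identified ports.
composing d1 on (u3, u5), with out.j its own outer ports: {out.1, out.2, u3.2, u3.3} {out.3, u5.2} {u3.1, u5.1} {u5.3}
composing d2 on (u4, u3, u5), with out.j its own outer ports: {out.1} {out.2} {out.3} {u3.1, u5.1} {u3.2, u3.3} {u4.1} {u4.2} {u4.3} {u5.2} {u5.3}
composing d3 on (u1, u4, u3, u5, u2), with out.j its own outer ports: {out.1, out.2, out.3, u2.1, u2.2} {u1.1, u1.2, u1.3, u2.3} {u3.1, u5.1} {u3.2, u3.3} {u4.1} {u4.2} {u4.3} {u5.2} {u5.3}

{out.1, out.2, out.3, u2.1, u2.2} {u1.1, u1.2, u1.3, u2.3} {u3.1, u5.1} {u3.2, u3.3} {u4.1} {u4.2} {u4.3} {u5.2} {u5.3}


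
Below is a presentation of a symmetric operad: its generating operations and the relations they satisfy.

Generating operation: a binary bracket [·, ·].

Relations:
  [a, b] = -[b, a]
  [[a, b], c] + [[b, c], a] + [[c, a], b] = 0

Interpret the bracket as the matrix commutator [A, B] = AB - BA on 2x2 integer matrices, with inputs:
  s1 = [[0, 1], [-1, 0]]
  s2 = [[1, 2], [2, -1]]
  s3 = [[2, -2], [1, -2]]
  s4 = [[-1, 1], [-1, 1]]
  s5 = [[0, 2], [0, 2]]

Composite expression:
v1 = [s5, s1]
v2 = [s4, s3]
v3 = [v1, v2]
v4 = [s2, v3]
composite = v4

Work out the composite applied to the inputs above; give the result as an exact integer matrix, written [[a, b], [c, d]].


[[0, -24], [24, 0]]

[s5, s1] = [[-2, -2], [-2, 2]]
[s4, s3] = [[-1, 0], [-2, 1]]
[[s5, s1], [s4, s3]] = [[4, -4], [-4, -4]]
[s2, [[s5, s1], [s4, s3]]] = [[0, -24], [24, 0]]


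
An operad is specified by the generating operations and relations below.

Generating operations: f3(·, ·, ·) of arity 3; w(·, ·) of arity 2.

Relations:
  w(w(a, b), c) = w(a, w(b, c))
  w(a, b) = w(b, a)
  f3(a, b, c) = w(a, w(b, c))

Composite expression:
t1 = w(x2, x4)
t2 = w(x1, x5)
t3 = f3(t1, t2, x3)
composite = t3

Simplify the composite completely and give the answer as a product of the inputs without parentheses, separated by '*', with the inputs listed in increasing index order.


x1 * x2 * x3 * x4 * x5

With f3 associative and commutative, the x-input set is all that matters.
w(x2, x4) flattens to x2 * x4
w(x1, x5) flattens to x1 * x5
f3(w(x2, x4), w(x1, x5), x3) flattens to x2 * x4 * x1 * x5 * x3
rearranged into index order: x1 * x2 * x3 * x4 * x5


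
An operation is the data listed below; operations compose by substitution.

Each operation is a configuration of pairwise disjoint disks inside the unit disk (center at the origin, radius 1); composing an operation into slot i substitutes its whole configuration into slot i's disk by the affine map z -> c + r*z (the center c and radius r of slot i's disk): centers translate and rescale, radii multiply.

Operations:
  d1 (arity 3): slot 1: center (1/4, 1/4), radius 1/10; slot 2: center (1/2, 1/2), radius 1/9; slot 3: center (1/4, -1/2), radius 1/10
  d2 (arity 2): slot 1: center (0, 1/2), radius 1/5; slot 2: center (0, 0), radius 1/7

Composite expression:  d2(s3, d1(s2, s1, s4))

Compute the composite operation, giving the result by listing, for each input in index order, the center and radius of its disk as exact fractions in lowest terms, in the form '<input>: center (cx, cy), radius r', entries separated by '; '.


Nesting under d2 composes maps z -> c + r*z down each s-path.
s3 passes through 1 substitution, ending at center (0, 1/2), radius 1/5
s2 passes through 2 substitutions, ending at center (1/28, 1/28), radius 1/70
s1 passes through 2 substitutions, ending at center (1/14, 1/14), radius 1/63
s4 passes through 2 substitutions, ending at center (1/28, -1/14), radius 1/70

s1: center (1/14, 1/14), radius 1/63; s2: center (1/28, 1/28), radius 1/70; s3: center (0, 1/2), radius 1/5; s4: center (1/28, -1/14), radius 1/70


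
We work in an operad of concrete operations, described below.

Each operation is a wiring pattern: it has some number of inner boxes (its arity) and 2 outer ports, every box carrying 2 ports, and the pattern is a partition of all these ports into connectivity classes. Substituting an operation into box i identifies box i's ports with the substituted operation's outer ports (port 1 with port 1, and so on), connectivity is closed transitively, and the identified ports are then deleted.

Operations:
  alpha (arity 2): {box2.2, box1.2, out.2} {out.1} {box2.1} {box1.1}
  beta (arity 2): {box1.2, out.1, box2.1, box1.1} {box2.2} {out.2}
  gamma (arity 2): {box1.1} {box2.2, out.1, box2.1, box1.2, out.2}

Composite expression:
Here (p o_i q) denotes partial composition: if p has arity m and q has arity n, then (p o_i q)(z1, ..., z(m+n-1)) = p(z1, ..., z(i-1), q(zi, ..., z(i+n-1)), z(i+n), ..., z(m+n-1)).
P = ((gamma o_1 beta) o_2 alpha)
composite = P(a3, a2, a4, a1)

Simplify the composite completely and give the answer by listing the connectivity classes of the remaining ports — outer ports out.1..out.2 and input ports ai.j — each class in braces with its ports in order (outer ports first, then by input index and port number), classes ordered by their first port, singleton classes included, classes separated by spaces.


{out.1, out.2, a1.1, a1.2} {a2.1} {a2.2, a4.2} {a3.1, a3.2} {a4.1}

Two ports join when wires chain via gamma-identified ports.
after alpha, the pattern on (a2, a4) reads {out.1} {out.2, a2.2, a4.2} {a2.1} {a4.1} (out.j = its outer ports)
after beta, the pattern on (a3, a2, a4) reads {out.1, a3.1, a3.2} {out.2} {a2.1} {a2.2, a4.2} {a4.1} (out.j = its outer ports)
after gamma, the pattern on (a3, a2, a4, a1) reads {out.1, out.2, a1.1, a1.2} {a2.1} {a2.2, a4.2} {a3.1, a3.2} {a4.1} (out.j = its outer ports)


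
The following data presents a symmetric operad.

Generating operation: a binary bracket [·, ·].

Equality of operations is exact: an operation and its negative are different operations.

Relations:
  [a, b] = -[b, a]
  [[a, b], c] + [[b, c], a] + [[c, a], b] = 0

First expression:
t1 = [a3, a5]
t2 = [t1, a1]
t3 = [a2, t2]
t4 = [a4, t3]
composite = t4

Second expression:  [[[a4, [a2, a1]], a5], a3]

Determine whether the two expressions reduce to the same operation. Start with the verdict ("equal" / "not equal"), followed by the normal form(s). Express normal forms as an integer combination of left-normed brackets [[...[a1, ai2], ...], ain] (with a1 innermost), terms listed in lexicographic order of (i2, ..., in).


not equal; first: -[[[[a1, a3], a5], a2], a4] + [[[[a1, a5], a3], a2], a4]; second: [[[[a1, a2], a4], a5], a3]

Reducing the first expression gives -[[[[a1, a3], a5], a2], a4] + [[[[a1, a5], a3], a2], a4]
Reducing the second expression gives [[[[a1, a2], a4], a5], a3]
They disagree, so not equal.


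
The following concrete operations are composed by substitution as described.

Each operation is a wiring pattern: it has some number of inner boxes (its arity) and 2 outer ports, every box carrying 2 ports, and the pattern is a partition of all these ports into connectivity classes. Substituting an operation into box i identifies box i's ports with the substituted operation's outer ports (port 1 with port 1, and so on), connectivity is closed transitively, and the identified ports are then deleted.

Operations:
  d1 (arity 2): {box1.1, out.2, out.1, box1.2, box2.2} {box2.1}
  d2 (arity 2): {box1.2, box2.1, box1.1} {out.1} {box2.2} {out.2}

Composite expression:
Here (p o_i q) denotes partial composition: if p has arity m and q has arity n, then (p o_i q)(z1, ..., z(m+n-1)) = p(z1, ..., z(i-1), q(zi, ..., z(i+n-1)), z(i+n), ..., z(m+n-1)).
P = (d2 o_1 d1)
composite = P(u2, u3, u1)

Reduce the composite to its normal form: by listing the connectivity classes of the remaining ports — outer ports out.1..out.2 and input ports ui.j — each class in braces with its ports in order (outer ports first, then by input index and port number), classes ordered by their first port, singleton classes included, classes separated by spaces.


{out.1} {out.2} {u1.1, u2.1, u2.2, u3.2} {u1.2} {u3.1}

Reachability decides: close wires over d2-identified ports.
through d1, on inputs (u2, u3): {out.1, out.2, u2.1, u2.2, u3.2} {u3.1} (out.j = stage outer ports)
through d2, on inputs (u2, u3, u1): {out.1} {out.2} {u1.1, u2.1, u2.2, u3.2} {u1.2} {u3.1} (out.j = stage outer ports)


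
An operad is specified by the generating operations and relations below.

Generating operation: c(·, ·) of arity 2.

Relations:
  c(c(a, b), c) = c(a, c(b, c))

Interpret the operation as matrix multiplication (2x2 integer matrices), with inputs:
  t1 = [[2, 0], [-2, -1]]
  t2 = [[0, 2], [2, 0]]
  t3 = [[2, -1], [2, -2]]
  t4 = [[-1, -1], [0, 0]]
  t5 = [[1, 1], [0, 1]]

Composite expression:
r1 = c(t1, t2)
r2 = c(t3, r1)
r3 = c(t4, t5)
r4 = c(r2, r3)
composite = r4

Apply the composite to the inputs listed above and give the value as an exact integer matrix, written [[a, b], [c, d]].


[[-2, -4], [-4, -8]]

c(t1, t2) = [[0, 4], [-2, -4]]
c(t3, c(t1, t2)) = [[2, 12], [4, 16]]
c(t4, t5) = [[-1, -2], [0, 0]]
c(c(t3, c(t1, t2)), c(t4, t5)) = [[-2, -4], [-4, -8]]


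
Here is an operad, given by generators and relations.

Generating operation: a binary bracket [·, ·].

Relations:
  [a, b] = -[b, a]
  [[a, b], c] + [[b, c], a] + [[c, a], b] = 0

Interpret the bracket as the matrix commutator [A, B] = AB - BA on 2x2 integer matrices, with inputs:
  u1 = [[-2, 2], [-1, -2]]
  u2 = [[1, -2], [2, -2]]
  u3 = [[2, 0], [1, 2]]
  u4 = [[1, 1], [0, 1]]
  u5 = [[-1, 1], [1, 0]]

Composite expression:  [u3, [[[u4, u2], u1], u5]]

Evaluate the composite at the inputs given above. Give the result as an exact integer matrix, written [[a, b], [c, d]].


[[-14, 0], [8, 14]]

[u4, u2] = [[2, -3], [0, -2]]
[[u4, u2], u1] = [[3, 8], [4, -3]]
[[[u4, u2], u1], u5] = [[4, 14], [-10, -4]]
[u3, [[[u4, u2], u1], u5]] = [[-14, 0], [8, 14]]


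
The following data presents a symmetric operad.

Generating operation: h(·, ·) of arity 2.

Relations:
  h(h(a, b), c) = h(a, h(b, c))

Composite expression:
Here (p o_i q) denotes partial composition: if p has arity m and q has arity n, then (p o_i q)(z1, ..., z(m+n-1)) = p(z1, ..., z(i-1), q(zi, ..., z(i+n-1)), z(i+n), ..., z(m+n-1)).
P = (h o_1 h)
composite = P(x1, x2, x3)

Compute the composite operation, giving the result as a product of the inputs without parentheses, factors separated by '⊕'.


x1 ⊕ x2 ⊕ x3


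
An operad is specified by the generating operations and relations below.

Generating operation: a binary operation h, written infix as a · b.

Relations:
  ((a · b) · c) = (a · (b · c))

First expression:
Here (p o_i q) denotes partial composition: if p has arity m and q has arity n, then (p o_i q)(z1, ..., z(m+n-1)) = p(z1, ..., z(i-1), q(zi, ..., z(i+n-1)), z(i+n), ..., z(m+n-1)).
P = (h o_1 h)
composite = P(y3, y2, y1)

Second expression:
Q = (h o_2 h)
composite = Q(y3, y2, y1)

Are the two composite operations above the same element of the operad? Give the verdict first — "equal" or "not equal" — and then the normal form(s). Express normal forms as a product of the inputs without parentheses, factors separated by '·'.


equal — both sides give y3 · y2 · y1

The first expression reduces to y3 · y2 · y1
The second expression reduces to y3 · y2 · y1
The normal forms match — equal.


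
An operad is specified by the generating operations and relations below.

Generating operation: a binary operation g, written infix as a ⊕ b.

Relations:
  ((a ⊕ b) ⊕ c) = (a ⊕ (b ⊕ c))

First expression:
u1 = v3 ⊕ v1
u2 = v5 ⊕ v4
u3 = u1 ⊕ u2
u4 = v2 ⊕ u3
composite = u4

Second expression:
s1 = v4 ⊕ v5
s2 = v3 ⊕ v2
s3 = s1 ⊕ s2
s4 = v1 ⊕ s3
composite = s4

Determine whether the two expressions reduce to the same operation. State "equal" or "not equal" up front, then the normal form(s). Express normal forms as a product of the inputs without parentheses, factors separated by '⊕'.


not equal; the first gives v2 ⊕ v3 ⊕ v1 ⊕ v5 ⊕ v4 and the second v1 ⊕ v4 ⊕ v5 ⊕ v3 ⊕ v2


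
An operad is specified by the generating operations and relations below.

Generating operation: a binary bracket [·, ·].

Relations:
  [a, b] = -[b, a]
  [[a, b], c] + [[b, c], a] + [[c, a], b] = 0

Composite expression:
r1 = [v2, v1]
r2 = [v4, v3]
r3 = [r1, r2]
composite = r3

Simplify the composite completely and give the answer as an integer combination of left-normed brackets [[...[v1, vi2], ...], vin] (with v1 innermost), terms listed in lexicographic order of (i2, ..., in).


[[[v1, v2], v3], v4] - [[[v1, v2], v4], v3]

Left-normed coefficients sit on the v1-initial expansion words.
Composite bracket: [[v2, v1], [v4, v3]]
Applying ab - ba throughout gives 8 signed words (2^3 = 8).
Collect the words opening with v1:
  word v1v2v3v4 has sign +1, contributing +[[[v1, v2], v3], v4]
  word v1v2v4v3 has sign -1, contributing -[[[v1, v2], v4], v3]


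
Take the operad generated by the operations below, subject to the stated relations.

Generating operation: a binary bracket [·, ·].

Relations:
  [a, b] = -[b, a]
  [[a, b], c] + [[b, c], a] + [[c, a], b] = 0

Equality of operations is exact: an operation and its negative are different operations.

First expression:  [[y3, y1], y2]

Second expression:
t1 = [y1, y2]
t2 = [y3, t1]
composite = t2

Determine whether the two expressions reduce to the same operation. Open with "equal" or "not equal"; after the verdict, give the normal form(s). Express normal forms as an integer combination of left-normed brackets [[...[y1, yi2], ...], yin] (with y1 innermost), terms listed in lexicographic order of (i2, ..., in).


not equal; the first gives -[[y1, y3], y2] and the second -[[y1, y2], y3]

Normal form of the first expression: -[[y1, y3], y2]
Normal form of the second expression: -[[y1, y2], y3]
Distinct normal forms: not equal.


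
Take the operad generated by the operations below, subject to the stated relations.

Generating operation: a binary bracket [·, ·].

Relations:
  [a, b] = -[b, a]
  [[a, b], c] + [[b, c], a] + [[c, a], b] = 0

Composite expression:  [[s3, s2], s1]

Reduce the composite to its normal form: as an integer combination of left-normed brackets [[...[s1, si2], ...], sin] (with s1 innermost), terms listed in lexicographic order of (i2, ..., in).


Antisymmetry and Jacobi reduce to s1-anchored left-normed brackets.
Composite bracket: [[s3, s2], s1]
Expanding via [a, b] = ab - ba: 4 signed words (2^2 = 4).
Collect the words opening with s1:
  s1s2s3 appears with sign +1, giving the term +[[s1, s2], s3]
  s1s3s2 appears with sign -1, giving the term -[[s1, s3], s2]

[[s1, s2], s3] - [[s1, s3], s2]


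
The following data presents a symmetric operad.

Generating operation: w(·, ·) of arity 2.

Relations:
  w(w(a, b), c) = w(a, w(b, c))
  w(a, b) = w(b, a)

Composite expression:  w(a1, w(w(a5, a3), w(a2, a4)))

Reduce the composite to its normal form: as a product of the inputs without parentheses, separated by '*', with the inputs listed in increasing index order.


Any arrangement under w is one operation, so sort the a-inputs.
w(a5, a3) collapses to a5 * a3
w(a2, a4) collapses to a2 * a4
w(w(a5, a3), w(a2, a4)) collapses to a5 * a3 * a2 * a4
w(a1, w(w(a5, a3), w(a2, a4))) collapses to a1 * a5 * a3 * a2 * a4
commutativity sorts the factors: a1 * a2 * a3 * a4 * a5

a1 * a2 * a3 * a4 * a5


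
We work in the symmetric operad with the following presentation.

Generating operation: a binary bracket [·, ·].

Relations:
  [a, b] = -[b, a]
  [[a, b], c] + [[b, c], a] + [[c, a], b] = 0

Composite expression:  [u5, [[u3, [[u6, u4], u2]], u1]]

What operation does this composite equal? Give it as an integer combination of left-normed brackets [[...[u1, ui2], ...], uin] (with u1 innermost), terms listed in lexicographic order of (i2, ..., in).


-[[[[[u1, u2], u4], u6], u3], u5] + [[[[[u1, u2], u6], u4], u3], u5] + [[[[[u1, u3], u2], u4], u6], u5] - [[[[[u1, u3], u2], u6], u4], u5] - [[[[[u1, u3], u4], u6], u2], u5] + [[[[[u1, u3], u6], u4], u2], u5] + [[[[[u1, u4], u6], u2], u3], u5] - [[[[[u1, u6], u4], u2], u3], u5]

In the tensor algebra, words opening u1 carry the u1-anchored form.
Composite bracket: [u5, [[u3, [[u6, u4], u2]], u1]]
Expanding via [a, b] = ab - ba: 32 signed words (2^5 = 32).
The u1-initial words carry the normal form:
  the word u1u2u4u6u3u5 carries sign -1 and contributes -[[[[[u1, u2], u4], u6], u3], u5]
  the word u1u2u6u4u3u5 carries sign +1 and contributes +[[[[[u1, u2], u6], u4], u3], u5]
  the word u1u3u2u4u6u5 carries sign +1 and contributes +[[[[[u1, u3], u2], u4], u6], u5]
  the word u1u3u2u6u4u5 carries sign -1 and contributes -[[[[[u1, u3], u2], u6], u4], u5]
  the word u1u3u4u6u2u5 carries sign -1 and contributes -[[[[[u1, u3], u4], u6], u2], u5]
  the word u1u3u6u4u2u5 carries sign +1 and contributes +[[[[[u1, u3], u6], u4], u2], u5]
  the word u1u4u6u2u3u5 carries sign +1 and contributes +[[[[[u1, u4], u6], u2], u3], u5]
  the word u1u6u4u2u3u5 carries sign -1 and contributes -[[[[[u1, u6], u4], u2], u3], u5]


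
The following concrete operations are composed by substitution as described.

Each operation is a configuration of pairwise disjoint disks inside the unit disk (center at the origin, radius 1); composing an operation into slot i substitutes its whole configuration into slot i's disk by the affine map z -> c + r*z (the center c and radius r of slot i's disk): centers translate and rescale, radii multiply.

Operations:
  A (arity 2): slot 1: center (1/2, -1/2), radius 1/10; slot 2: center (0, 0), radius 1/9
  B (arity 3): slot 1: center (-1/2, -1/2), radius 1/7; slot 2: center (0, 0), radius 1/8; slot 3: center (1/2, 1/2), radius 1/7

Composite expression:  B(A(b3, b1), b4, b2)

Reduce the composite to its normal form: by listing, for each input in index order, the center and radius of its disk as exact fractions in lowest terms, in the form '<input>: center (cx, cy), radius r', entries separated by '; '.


b1: center (-1/2, -1/2), radius 1/63; b2: center (1/2, 1/2), radius 1/7; b3: center (-3/7, -4/7), radius 1/70; b4: center (0, 0), radius 1/8

Each b-disk chains the slot maps above it in B; radii multiply.
input b3: applying the 2 nested substitutions gives center (-3/7, -4/7), radius 1/70
input b1: applying the 2 nested substitutions gives center (-1/2, -1/2), radius 1/63
input b4: applying the 1 nested substitution gives center (0, 0), radius 1/8
input b2: applying the 1 nested substitution gives center (1/2, 1/2), radius 1/7


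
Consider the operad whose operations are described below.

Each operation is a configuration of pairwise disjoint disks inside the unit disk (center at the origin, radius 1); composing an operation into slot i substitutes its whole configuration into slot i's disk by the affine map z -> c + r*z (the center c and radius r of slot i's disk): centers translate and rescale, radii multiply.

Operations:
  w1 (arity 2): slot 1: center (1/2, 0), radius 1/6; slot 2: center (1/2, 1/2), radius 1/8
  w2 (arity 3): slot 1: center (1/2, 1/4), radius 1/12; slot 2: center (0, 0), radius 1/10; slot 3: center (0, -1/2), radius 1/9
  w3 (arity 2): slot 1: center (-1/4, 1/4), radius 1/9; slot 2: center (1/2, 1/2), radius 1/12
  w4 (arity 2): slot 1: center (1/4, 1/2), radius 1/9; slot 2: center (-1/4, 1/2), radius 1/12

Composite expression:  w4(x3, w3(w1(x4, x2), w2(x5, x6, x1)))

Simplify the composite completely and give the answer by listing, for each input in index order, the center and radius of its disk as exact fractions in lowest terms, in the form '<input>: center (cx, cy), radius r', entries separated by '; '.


x1: center (-5/24, 155/288), radius 1/1296; x2: center (-115/432, 227/432), radius 1/864; x3: center (1/4, 1/2), radius 1/9; x4: center (-115/432, 25/48), radius 1/648; x5: center (-59/288, 313/576), radius 1/1728; x6: center (-5/24, 13/24), radius 1/1440

Nesting under w4 composes maps z -> c + r*z down each x-path.
x3 passes through 1 substitution, ending at center (1/4, 1/2), radius 1/9
x4 passes through 3 substitutions, ending at center (-115/432, 25/48), radius 1/648
x2 passes through 3 substitutions, ending at center (-115/432, 227/432), radius 1/864
x5 passes through 3 substitutions, ending at center (-59/288, 313/576), radius 1/1728
x6 passes through 3 substitutions, ending at center (-5/24, 13/24), radius 1/1440
x1 passes through 3 substitutions, ending at center (-5/24, 155/288), radius 1/1296


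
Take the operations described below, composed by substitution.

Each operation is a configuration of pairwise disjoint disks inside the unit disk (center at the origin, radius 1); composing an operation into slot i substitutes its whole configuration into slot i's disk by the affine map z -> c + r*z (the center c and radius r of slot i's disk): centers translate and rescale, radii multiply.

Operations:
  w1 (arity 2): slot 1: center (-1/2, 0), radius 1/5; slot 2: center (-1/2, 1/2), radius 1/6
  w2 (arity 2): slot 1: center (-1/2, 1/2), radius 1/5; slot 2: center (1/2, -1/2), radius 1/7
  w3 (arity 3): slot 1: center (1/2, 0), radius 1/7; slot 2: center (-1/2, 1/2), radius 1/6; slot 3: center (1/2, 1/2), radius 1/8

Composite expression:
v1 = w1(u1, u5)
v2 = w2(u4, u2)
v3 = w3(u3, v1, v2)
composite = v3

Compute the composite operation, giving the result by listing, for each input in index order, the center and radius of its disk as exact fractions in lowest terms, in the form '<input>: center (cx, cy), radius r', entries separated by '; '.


u1: center (-7/12, 1/2), radius 1/30; u2: center (9/16, 7/16), radius 1/56; u3: center (1/2, 0), radius 1/7; u4: center (7/16, 9/16), radius 1/40; u5: center (-7/12, 7/12), radius 1/36

Below w3, radii multiply path by path; the u-disk centers shift.
input u3: composing its 1 substitution step yields center (1/2, 0), radius 1/7
input u1: composing its 2 substitution steps yields center (-7/12, 1/2), radius 1/30
input u5: composing its 2 substitution steps yields center (-7/12, 7/12), radius 1/36
input u4: composing its 2 substitution steps yields center (7/16, 9/16), radius 1/40
input u2: composing its 2 substitution steps yields center (9/16, 7/16), radius 1/56


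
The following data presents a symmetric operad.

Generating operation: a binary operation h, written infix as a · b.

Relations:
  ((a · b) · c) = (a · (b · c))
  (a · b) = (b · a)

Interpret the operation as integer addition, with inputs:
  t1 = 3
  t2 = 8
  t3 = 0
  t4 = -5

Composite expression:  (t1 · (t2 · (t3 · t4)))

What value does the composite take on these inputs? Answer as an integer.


(t3 · t4) = -5
(t2 · (t3 · t4)) = 3
(t1 · (t2 · (t3 · t4))) = 6

6


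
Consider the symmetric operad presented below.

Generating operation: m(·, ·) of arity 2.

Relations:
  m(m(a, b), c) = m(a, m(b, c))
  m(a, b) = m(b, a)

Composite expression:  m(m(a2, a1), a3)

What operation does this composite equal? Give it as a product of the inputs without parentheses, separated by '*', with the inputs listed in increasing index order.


a1 * a2 * a3

Shape and order are irrelevant to m; the a-input set decides.
m(a2, a1) collapses to a2 * a1
m(m(a2, a1), a3) collapses to a2 * a1 * a3
commutativity sorts the factors: a1 * a2 * a3


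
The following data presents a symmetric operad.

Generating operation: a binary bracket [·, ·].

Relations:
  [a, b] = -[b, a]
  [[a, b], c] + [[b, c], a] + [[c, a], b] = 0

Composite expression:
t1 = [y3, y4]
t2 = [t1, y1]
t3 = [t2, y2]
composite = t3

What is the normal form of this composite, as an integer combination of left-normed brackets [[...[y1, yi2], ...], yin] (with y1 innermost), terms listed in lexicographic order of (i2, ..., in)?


-[[[y1, y3], y4], y2] + [[[y1, y4], y3], y2]

Skip Jacobi rewriting: expand, keep y1-initial words, read off terms.
Composite bracket: [[[y3, y4], y1], y2]
Full expansion: 8 signed words from ab - ba (2^3 = 8).
Keep just the words that open with y1:
  y1y3y4y2 (sign -1) contributes -[[[y1, y3], y4], y2]
  y1y4y3y2 (sign +1) contributes +[[[y1, y4], y3], y2]


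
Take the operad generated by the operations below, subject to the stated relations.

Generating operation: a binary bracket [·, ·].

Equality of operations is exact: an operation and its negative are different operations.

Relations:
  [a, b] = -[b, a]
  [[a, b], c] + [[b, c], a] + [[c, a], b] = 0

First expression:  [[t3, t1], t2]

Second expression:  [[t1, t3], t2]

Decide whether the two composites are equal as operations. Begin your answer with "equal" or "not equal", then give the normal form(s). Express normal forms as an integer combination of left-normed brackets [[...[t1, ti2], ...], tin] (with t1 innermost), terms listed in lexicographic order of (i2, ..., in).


Reducing the first expression gives -[[t1, t3], t2]
Reducing the second expression gives [[t1, t3], t2]
Distinct normal forms: not equal.

not equal: they reduce to -[[t1, t3], t2] and [[t1, t3], t2]


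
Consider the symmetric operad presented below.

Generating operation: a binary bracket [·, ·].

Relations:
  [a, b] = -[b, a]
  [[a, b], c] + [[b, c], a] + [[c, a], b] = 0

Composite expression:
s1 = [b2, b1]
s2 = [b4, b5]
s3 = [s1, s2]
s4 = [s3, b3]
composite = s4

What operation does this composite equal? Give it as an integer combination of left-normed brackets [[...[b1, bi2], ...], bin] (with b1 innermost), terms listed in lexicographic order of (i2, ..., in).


-[[[[b1, b2], b4], b5], b3] + [[[[b1, b2], b5], b4], b3]

In the tensor algebra, words opening b1 carry the b1-anchored form.
Composite bracket: [[[b2, b1], [b4, b5]], b3]
Full expansion: 16 signed words from ab - ba (2^4 = 16).
Words beginning with b1 determine it all:
  sign of b1b2b4b5b3 is -1, so it contributes -[[[[b1, b2], b4], b5], b3]
  sign of b1b2b5b4b3 is +1, so it contributes +[[[[b1, b2], b5], b4], b3]


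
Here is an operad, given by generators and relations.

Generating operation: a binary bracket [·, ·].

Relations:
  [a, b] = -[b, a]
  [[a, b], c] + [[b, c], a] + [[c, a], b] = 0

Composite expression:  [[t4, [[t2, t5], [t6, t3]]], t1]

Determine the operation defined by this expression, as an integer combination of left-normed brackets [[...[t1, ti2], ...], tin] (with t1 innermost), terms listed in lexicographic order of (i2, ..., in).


Left-normed coefficients sit on the t1-initial expansion words.
Composite bracket: [[t4, [[t2, t5], [t6, t3]]], t1]
Expanding via [a, b] = ab - ba: 32 signed words (2^5 = 32).
Only words starting with t1 matter:
  word t1t2t5t3t6t4 has sign -1, contributing -[[[[[t1, t2], t5], t3], t6], t4]
  word t1t2t5t6t3t4 has sign +1, contributing +[[[[[t1, t2], t5], t6], t3], t4]
  word t1t3t6t2t5t4 has sign +1, contributing +[[[[[t1, t3], t6], t2], t5], t4]
  word t1t3t6t5t2t4 has sign -1, contributing -[[[[[t1, t3], t6], t5], t2], t4]
  word t1t4t2t5t3t6 has sign +1, contributing +[[[[[t1, t4], t2], t5], t3], t6]
  word t1t4t2t5t6t3 has sign -1, contributing -[[[[[t1, t4], t2], t5], t6], t3]
  word t1t4t3t6t2t5 has sign -1, contributing -[[[[[t1, t4], t3], t6], t2], t5]
  word t1t4t3t6t5t2 has sign +1, contributing +[[[[[t1, t4], t3], t6], t5], t2]
  word t1t4t5t2t3t6 has sign -1, contributing -[[[[[t1, t4], t5], t2], t3], t6]
  word t1t4t5t2t6t3 has sign +1, contributing +[[[[[t1, t4], t5], t2], t6], t3]
  word t1t4t6t3t2t5 has sign +1, contributing +[[[[[t1, t4], t6], t3], t2], t5]
  word t1t4t6t3t5t2 has sign -1, contributing -[[[[[t1, t4], t6], t3], t5], t2]
  word t1t5t2t3t6t4 has sign +1, contributing +[[[[[t1, t5], t2], t3], t6], t4]
  word t1t5t2t6t3t4 has sign -1, contributing -[[[[[t1, t5], t2], t6], t3], t4]
  word t1t6t3t2t5t4 has sign -1, contributing -[[[[[t1, t6], t3], t2], t5], t4]
  word t1t6t3t5t2t4 has sign +1, contributing +[[[[[t1, t6], t3], t5], t2], t4]

-[[[[[t1, t2], t5], t3], t6], t4] + [[[[[t1, t2], t5], t6], t3], t4] + [[[[[t1, t3], t6], t2], t5], t4] - [[[[[t1, t3], t6], t5], t2], t4] + [[[[[t1, t4], t2], t5], t3], t6] - [[[[[t1, t4], t2], t5], t6], t3] - [[[[[t1, t4], t3], t6], t2], t5] + [[[[[t1, t4], t3], t6], t5], t2] - [[[[[t1, t4], t5], t2], t3], t6] + [[[[[t1, t4], t5], t2], t6], t3] + [[[[[t1, t4], t6], t3], t2], t5] - [[[[[t1, t4], t6], t3], t5], t2] + [[[[[t1, t5], t2], t3], t6], t4] - [[[[[t1, t5], t2], t6], t3], t4] - [[[[[t1, t6], t3], t2], t5], t4] + [[[[[t1, t6], t3], t5], t2], t4]


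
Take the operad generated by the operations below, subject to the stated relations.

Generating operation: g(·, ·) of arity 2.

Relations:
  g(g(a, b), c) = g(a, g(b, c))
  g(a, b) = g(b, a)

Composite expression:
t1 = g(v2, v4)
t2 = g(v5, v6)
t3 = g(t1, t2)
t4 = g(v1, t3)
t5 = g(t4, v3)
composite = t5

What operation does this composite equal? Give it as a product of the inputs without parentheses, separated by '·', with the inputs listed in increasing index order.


v1 · v2 · v3 · v4 · v5 · v6

Shape and order are irrelevant to g; the v-input set decides.
g(v2, v4) spells out as v2 · v4
g(v5, v6) spells out as v5 · v6
g(g(v2, v4), g(v5, v6)) spells out as v2 · v4 · v5 · v6
g(v1, g(g(v2, v4), g(v5, v6))) spells out as v1 · v2 · v4 · v5 · v6
g(g(v1, g(g(v2, v4), g(v5, v6))), v3) spells out as v1 · v2 · v4 · v5 · v6 · v3
reordering the factors by index: v1 · v2 · v3 · v4 · v5 · v6


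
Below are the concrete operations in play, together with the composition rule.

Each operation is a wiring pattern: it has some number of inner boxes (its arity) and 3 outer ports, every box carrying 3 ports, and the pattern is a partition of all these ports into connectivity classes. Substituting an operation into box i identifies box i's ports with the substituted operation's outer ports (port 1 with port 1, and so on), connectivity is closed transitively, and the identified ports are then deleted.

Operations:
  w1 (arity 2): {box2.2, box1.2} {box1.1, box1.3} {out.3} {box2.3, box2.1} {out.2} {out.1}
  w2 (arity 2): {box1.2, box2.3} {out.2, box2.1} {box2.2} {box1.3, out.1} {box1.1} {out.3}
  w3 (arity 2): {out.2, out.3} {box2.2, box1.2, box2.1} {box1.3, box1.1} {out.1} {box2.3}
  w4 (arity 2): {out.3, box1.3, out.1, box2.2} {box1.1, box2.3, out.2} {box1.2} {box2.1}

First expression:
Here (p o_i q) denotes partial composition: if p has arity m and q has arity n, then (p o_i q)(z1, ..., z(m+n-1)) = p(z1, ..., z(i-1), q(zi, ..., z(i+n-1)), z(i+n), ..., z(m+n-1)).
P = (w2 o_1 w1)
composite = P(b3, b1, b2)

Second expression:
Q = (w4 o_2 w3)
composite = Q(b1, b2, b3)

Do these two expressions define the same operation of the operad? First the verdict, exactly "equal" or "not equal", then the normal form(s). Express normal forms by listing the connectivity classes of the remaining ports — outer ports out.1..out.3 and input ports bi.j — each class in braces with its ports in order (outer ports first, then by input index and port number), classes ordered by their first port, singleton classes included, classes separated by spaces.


not equal — first {out.1} {out.2, b2.1} {out.3} {b1.1, b1.3} {b1.2, b3.2} {b2.2} {b2.3} {b3.1, b3.3}, second {out.1, out.2, out.3, b1.1, b1.3} {b1.2} {b2.1, b2.3} {b2.2, b3.1, b3.2} {b3.3}

The first expression, normalized: {out.1} {out.2, b2.1} {out.3} {b1.1, b1.3} {b1.2, b3.2} {b2.2} {b2.3} {b3.1, b3.3}
The second expression, normalized: {out.1, out.2, out.3, b1.1, b1.3} {b1.2} {b2.1, b2.3} {b2.2, b3.1, b3.2} {b3.3}
Different reductions; not equal.


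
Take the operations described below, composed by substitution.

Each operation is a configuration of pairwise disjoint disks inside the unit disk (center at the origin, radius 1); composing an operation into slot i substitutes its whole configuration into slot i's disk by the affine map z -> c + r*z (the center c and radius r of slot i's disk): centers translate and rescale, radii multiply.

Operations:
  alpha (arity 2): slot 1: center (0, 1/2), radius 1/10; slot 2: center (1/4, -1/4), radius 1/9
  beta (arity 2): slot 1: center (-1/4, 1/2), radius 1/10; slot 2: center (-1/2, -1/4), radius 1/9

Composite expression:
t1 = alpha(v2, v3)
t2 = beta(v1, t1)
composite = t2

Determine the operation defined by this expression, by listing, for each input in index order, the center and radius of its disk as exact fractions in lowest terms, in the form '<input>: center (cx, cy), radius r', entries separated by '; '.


Only the slot chain above each v matters under beta; compose those maps.
input v1: composing its 1 substitution step yields center (-1/4, 1/2), radius 1/10
input v2: composing its 2 substitution steps yields center (-1/2, -7/36), radius 1/90
input v3: composing its 2 substitution steps yields center (-17/36, -5/18), radius 1/81

v1: center (-1/4, 1/2), radius 1/10; v2: center (-1/2, -7/36), radius 1/90; v3: center (-17/36, -5/18), radius 1/81
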